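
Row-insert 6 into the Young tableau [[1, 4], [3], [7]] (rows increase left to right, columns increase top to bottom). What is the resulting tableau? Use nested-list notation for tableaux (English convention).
6 is larger than every entry of row 1, so it is appended to row 1. The new tableau is [[1, 4, 6], [3], [7]].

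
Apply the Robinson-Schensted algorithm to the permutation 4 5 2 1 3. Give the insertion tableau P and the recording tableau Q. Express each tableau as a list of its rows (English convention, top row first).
Insert each entry of the permutation into P by Schensted row insertion, recording in Q the position of each new cell.

Insert 4: appended to row 1. P = [[4]].
Insert 5: appended to row 1. P = [[4, 5]].
Insert 2: 2 bumps 4 from row 1; 4 starts row 2. P = [[2, 5], [4]].
Insert 1: 1 bumps 2 from row 1; 2 bumps 4 from row 2; 4 starts row 3. P = [[1, 5], [2], [4]].
Insert 3: 3 bumps 5 from row 1; 5 appends to row 2. P = [[1, 3], [2, 5], [4]].

So P = [[1, 3], [2, 5], [4]], Q = [[1, 2], [3, 5], [4]].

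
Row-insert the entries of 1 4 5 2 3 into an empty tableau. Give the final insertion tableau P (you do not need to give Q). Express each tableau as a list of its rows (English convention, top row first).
P = [[1, 2, 3], [4, 5]]

Insert 1: appended to row 1. P = [[1]].
Insert 4: appended to row 1. P = [[1, 4]].
Insert 5: appended to row 1. P = [[1, 4, 5]].
Insert 2: 2 bumps 4 from row 1; 4 starts row 2. P = [[1, 2, 5], [4]].
Insert 3: 3 bumps 5 from row 1; 5 appends to row 2. P = [[1, 2, 3], [4, 5]].

So P = [[1, 2, 3], [4, 5]].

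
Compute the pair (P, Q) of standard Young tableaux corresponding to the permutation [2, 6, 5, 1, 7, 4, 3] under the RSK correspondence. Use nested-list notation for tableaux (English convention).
Insert each entry of the permutation into P by Schensted row insertion, recording in Q the position of each new cell.

After inserting 2: P = [[2]].
After inserting 6: P = [[2, 6]].
After inserting 5: P = [[2, 5], [6]].
After inserting 1: P = [[1, 5], [2], [6]].
After inserting 7: P = [[1, 5, 7], [2], [6]].
After inserting 4: P = [[1, 4, 7], [2, 5], [6]].
After inserting 3: P = [[1, 3, 7], [2, 4], [5], [6]].

So P = [[1, 3, 7], [2, 4], [5], [6]], Q = [[1, 2, 5], [3, 6], [4], [7]].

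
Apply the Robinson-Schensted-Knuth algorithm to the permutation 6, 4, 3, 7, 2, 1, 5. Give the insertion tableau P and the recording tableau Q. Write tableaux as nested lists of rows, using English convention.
P = [[1, 5], [2, 7], [3], [4], [6]], Q = [[1, 4], [2, 7], [3], [5], [6]]

Insert each entry of the permutation into P by Schensted row insertion, recording in Q the position of each new cell.

Insert 6: appended to row 1. P = [[6]].
Insert 4: 4 bumps 6 from row 1; 6 starts row 2. P = [[4], [6]].
Insert 3: 3 bumps 4 from row 1; 4 bumps 6 from row 2; 6 starts row 3. P = [[3], [4], [6]].
Insert 7: appended to row 1. P = [[3, 7], [4], [6]].
Insert 2: 2 bumps 3 from row 1; 3 bumps 4 from row 2; 4 bumps 6 from row 3; 6 starts row 4. P = [[2, 7], [3], [4], [6]].
Insert 1: 1 bumps 2 from row 1; 2 bumps 3 from row 2; 3 bumps 4 from row 3; 4 bumps 6 from row 4; 6 starts row 5. P = [[1, 7], [2], [3], [4], [6]].
Insert 5: 5 bumps 7 from row 1; 7 appends to row 2. P = [[1, 5], [2, 7], [3], [4], [6]].

So P = [[1, 5], [2, 7], [3], [4], [6]], Q = [[1, 4], [2, 7], [3], [5], [6]].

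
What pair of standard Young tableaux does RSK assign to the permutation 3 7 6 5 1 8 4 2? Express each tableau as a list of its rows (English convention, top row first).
P = [[1, 2, 8], [3, 4], [5], [6], [7]], Q = [[1, 2, 6], [3, 7], [4], [5], [8]]

Insert each entry of the permutation into P by Schensted row insertion, recording in Q the position of each new cell.

Insert 3: appended to row 1. P = [[3]].
Insert 7: appended to row 1. P = [[3, 7]].
Insert 6: 6 bumps 7 from row 1; 7 starts row 2. P = [[3, 6], [7]].
Insert 5: 5 bumps 6 from row 1; 6 bumps 7 from row 2; 7 starts row 3. P = [[3, 5], [6], [7]].
Insert 1: 1 bumps 3 from row 1; 3 bumps 6 from row 2; 6 bumps 7 from row 3; 7 starts row 4. P = [[1, 5], [3], [6], [7]].
Insert 8: appended to row 1. P = [[1, 5, 8], [3], [6], [7]].
Insert 4: 4 bumps 5 from row 1; 5 appends to row 2. P = [[1, 4, 8], [3, 5], [6], [7]].
Insert 2: 2 bumps 4 from row 1; 4 bumps 5 from row 2; 5 bumps 6 from row 3; 6 bumps 7 from row 4; 7 starts row 5. P = [[1, 2, 8], [3, 4], [5], [6], [7]].

So P = [[1, 2, 8], [3, 4], [5], [6], [7]], Q = [[1, 2, 6], [3, 7], [4], [5], [8]].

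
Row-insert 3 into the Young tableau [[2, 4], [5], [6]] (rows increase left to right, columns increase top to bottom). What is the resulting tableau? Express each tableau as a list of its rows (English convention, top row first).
In row 1, 3 replaces 4 (the leftmost entry greater than 3); 4 is bumped to row 2. In row 2, 4 replaces 5 (the leftmost entry greater than 4); 5 is bumped to row 3. In row 3, 5 replaces 6 (the leftmost entry greater than 5); 6 is bumped to row 4. 6 starts a new row 4. The new tableau is [[2, 3], [4], [5], [6]].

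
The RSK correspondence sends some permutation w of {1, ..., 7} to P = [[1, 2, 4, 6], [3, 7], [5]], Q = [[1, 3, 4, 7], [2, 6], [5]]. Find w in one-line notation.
Reverse the RSK construction: for i from n down to 1, find the cell of Q containing i, remove the entry at that cell from P, and reverse-bump it up through P; the value ejected from row 1 is w(i).

Step i=7: Q has 7 at row 1, column 4; remove that cell from P, ejecting 6. So w(7) = 6. P is now [[1, 2, 4], [3, 7], [5]].
Step i=6: Q has 6 at row 2, column 2; remove 7 from row 2 of P and reverse-bump: 7 enters row 1 and ejects 4. So w(6) = 4. P is now [[1, 2, 7], [3], [5]].
Step i=5: Q has 5 at row 3, column 1; remove 5 from row 3 of P and reverse-bump: 5 enters row 2 and ejects 3; 3 enters row 1 and ejects 2. So w(5) = 2. P is now [[1, 3, 7], [5]].
Step i=4: Q has 4 at row 1, column 3; remove that cell from P, ejecting 7. So w(4) = 7. P is now [[1, 3], [5]].
Step i=3: Q has 3 at row 1, column 2; remove that cell from P, ejecting 3. So w(3) = 3. P is now [[1], [5]].
Step i=2: Q has 2 at row 2, column 1; remove 5 from row 2 of P and reverse-bump: 5 enters row 1 and ejects 1. So w(2) = 1. P is now [[5]].
Step i=1: Q has 1 at row 1, column 1; remove that cell from P, ejecting 5. So w(1) = 5. P is now [].

So w = 5 1 3 7 2 4 6.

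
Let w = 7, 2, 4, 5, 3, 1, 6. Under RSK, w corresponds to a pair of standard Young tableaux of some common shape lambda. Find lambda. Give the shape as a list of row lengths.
Row-insert each entry into an empty tableau.

After inserting 7: P = [[7]].
After inserting 2: P = [[2], [7]].
After inserting 4: P = [[2, 4], [7]].
After inserting 5: P = [[2, 4, 5], [7]].
After inserting 3: P = [[2, 3, 5], [4], [7]].
After inserting 1: P = [[1, 3, 5], [2], [4], [7]].
After inserting 6: P = [[1, 3, 5, 6], [2], [4], [7]].

The final insertion tableau P = [[1, 3, 5, 6], [2], [4], [7]] has shape [4, 1, 1, 1].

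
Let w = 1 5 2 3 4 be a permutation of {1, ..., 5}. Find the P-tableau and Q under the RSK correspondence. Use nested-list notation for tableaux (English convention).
Insert each entry of the permutation into P by Schensted row insertion, recording in Q the position of each new cell.

After inserting 1: P = [[1]].
After inserting 5: P = [[1, 5]].
After inserting 2: P = [[1, 2], [5]].
After inserting 3: P = [[1, 2, 3], [5]].
After inserting 4: P = [[1, 2, 3, 4], [5]].

So P = [[1, 2, 3, 4], [5]], Q = [[1, 2, 4, 5], [3]].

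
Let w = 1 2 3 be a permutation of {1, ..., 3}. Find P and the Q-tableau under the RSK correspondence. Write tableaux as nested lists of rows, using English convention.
Insert each entry of the permutation into P by Schensted row insertion, recording in Q the position of each new cell.

Insert 1: appended to row 1. P = [[1]].
Insert 2: appended to row 1. P = [[1, 2]].
Insert 3: appended to row 1. P = [[1, 2, 3]].

So P = [[1, 2, 3]], Q = [[1, 2, 3]].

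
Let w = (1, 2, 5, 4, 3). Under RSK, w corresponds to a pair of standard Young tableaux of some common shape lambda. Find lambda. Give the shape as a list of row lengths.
[3, 1, 1]

Row-insert each entry into an empty tableau.

After inserting 1: P = [[1]].
After inserting 2: P = [[1, 2]].
After inserting 5: P = [[1, 2, 5]].
After inserting 4: P = [[1, 2, 4], [5]].
After inserting 3: P = [[1, 2, 3], [4], [5]].

The final insertion tableau P = [[1, 2, 3], [4], [5]] has shape [3, 1, 1].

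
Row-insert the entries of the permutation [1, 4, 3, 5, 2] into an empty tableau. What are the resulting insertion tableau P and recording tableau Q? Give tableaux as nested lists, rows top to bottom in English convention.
P = [[1, 2, 5], [3], [4]], Q = [[1, 2, 4], [3], [5]]

Insert each entry of the permutation into P by Schensted row insertion, recording in Q the position of each new cell.

Insert 1: appended to row 1. P = [[1]].
Insert 4: appended to row 1. P = [[1, 4]].
Insert 3: 3 bumps 4 from row 1; 4 starts row 2. P = [[1, 3], [4]].
Insert 5: appended to row 1. P = [[1, 3, 5], [4]].
Insert 2: 2 bumps 3 from row 1; 3 bumps 4 from row 2; 4 starts row 3. P = [[1, 2, 5], [3], [4]].

So P = [[1, 2, 5], [3], [4]], Q = [[1, 2, 4], [3], [5]].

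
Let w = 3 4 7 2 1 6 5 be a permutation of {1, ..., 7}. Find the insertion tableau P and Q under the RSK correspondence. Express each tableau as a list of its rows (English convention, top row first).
Insert each entry of the permutation into P by Schensted row insertion, recording in Q the position of each new cell.

Insert 3: appended to row 1. P = [[3]], Q = [[1]].
Insert 4: appended to row 1. P = [[3, 4]], Q = [[1, 2]].
Insert 7: appended to row 1. P = [[3, 4, 7]], Q = [[1, 2, 3]].
Insert 2: 2 bumps 3 from row 1; 3 starts row 2. P = [[2, 4, 7], [3]], Q = [[1, 2, 3], [4]].
Insert 1: 1 bumps 2 from row 1; 2 bumps 3 from row 2; 3 starts row 3. P = [[1, 4, 7], [2], [3]], Q = [[1, 2, 3], [4], [5]].
Insert 6: 6 bumps 7 from row 1; 7 appends to row 2. P = [[1, 4, 6], [2, 7], [3]], Q = [[1, 2, 3], [4, 6], [5]].
Insert 5: 5 bumps 6 from row 1; 6 bumps 7 from row 2; 7 appends to row 3. P = [[1, 4, 5], [2, 6], [3, 7]], Q = [[1, 2, 3], [4, 6], [5, 7]].

So P = [[1, 4, 5], [2, 6], [3, 7]], Q = [[1, 2, 3], [4, 6], [5, 7]].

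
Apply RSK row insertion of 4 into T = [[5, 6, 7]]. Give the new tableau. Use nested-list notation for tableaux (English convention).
[[4, 6, 7], [5]]

In row 1, 4 replaces 5 (the leftmost entry greater than 4); 5 is bumped to row 2. 5 starts a new row 2. The new tableau is [[4, 6, 7], [5]].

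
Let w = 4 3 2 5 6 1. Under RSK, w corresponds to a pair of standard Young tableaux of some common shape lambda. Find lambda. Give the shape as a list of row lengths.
Row-insert each entry into an empty tableau.

After inserting 4: P = [[4]].
After inserting 3: P = [[3], [4]].
After inserting 2: P = [[2], [3], [4]].
After inserting 5: P = [[2, 5], [3], [4]].
After inserting 6: P = [[2, 5, 6], [3], [4]].
After inserting 1: P = [[1, 5, 6], [2], [3], [4]].

The final insertion tableau P = [[1, 5, 6], [2], [3], [4]] has shape [3, 1, 1, 1].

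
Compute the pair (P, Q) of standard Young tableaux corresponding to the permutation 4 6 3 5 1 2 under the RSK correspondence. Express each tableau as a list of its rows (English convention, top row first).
P = [[1, 2], [3, 5], [4, 6]], Q = [[1, 2], [3, 4], [5, 6]]

Insert each entry of the permutation into P by Schensted row insertion, recording in Q the position of each new cell.

Insert 4: appended to row 1. P = [[4]].
Insert 6: appended to row 1. P = [[4, 6]].
Insert 3: 3 bumps 4 from row 1; 4 starts row 2. P = [[3, 6], [4]].
Insert 5: 5 bumps 6 from row 1; 6 appends to row 2. P = [[3, 5], [4, 6]].
Insert 1: 1 bumps 3 from row 1; 3 bumps 4 from row 2; 4 starts row 3. P = [[1, 5], [3, 6], [4]].
Insert 2: 2 bumps 5 from row 1; 5 bumps 6 from row 2; 6 appends to row 3. P = [[1, 2], [3, 5], [4, 6]].

So P = [[1, 2], [3, 5], [4, 6]], Q = [[1, 2], [3, 4], [5, 6]].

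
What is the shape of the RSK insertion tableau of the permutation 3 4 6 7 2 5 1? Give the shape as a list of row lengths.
Row-insert each entry into an empty tableau.

After inserting 3: P = [[3]].
After inserting 4: P = [[3, 4]].
After inserting 6: P = [[3, 4, 6]].
After inserting 7: P = [[3, 4, 6, 7]].
After inserting 2: P = [[2, 4, 6, 7], [3]].
After inserting 5: P = [[2, 4, 5, 7], [3, 6]].
After inserting 1: P = [[1, 4, 5, 7], [2, 6], [3]].

The final insertion tableau P = [[1, 4, 5, 7], [2, 6], [3]] has shape [4, 2, 1].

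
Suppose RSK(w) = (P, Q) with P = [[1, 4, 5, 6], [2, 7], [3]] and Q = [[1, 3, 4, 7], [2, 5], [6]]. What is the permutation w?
Reverse the RSK construction: for i from n down to 1, find the cell of Q containing i, remove the entry at that cell from P, and reverse-bump it up through P; the value ejected from row 1 is w(i).

Step i=7: Q has 7 at row 1, column 4; remove that cell from P, ejecting 6. So w(7) = 6. P is now [[1, 4, 5], [2, 7], [3]].
Step i=6: Q has 6 at row 3, column 1; remove 3 from row 3 of P and reverse-bump: 3 enters row 2 and ejects 2; 2 enters row 1 and ejects 1. So w(6) = 1. P is now [[2, 4, 5], [3, 7]].
Step i=5: Q has 5 at row 2, column 2; remove 7 from row 2 of P and reverse-bump: 7 enters row 1 and ejects 5. So w(5) = 5. P is now [[2, 4, 7], [3]].
Step i=4: Q has 4 at row 1, column 3; remove that cell from P, ejecting 7. So w(4) = 7. P is now [[2, 4], [3]].
Step i=3: Q has 3 at row 1, column 2; remove that cell from P, ejecting 4. So w(3) = 4. P is now [[2], [3]].
Step i=2: Q has 2 at row 2, column 1; remove 3 from row 2 of P and reverse-bump: 3 enters row 1 and ejects 2. So w(2) = 2. P is now [[3]].
Step i=1: Q has 1 at row 1, column 1; remove that cell from P, ejecting 3. So w(1) = 3. P is now [].

So w = 3 2 4 7 5 1 6.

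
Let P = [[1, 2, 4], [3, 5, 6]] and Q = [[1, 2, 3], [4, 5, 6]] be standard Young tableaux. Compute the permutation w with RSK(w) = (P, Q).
Reverse RSK: for i = n, n-1, ..., 1, locate i in Q, remove the corresponding corner cell from P, and reverse-bump its entry up through P; the value ejected from row 1 is w(i).

So w = 3 5 6 1 2 4.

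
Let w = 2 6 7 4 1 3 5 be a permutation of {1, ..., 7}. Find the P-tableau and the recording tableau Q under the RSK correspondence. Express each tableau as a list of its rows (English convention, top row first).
Insert each entry of the permutation into P by Schensted row insertion, recording in Q the position of each new cell.

Insert 2: appended to row 1. P = [[2]].
Insert 6: appended to row 1. P = [[2, 6]].
Insert 7: appended to row 1. P = [[2, 6, 7]].
Insert 4: 4 bumps 6 from row 1; 6 starts row 2. P = [[2, 4, 7], [6]].
Insert 1: 1 bumps 2 from row 1; 2 bumps 6 from row 2; 6 starts row 3. P = [[1, 4, 7], [2], [6]].
Insert 3: 3 bumps 4 from row 1; 4 appends to row 2. P = [[1, 3, 7], [2, 4], [6]].
Insert 5: 5 bumps 7 from row 1; 7 appends to row 2. P = [[1, 3, 5], [2, 4, 7], [6]].

So P = [[1, 3, 5], [2, 4, 7], [6]], Q = [[1, 2, 3], [4, 6, 7], [5]].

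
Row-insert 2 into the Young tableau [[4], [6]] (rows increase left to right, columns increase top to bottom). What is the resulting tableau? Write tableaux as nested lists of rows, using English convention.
In row 1, 2 replaces 4 (the leftmost entry greater than 2); 4 is bumped to row 2. In row 2, 4 replaces 6 (the leftmost entry greater than 4); 6 is bumped to row 3. 6 starts a new row 3. The new tableau is [[2], [4], [6]].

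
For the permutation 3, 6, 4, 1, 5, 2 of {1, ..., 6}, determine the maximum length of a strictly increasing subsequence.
3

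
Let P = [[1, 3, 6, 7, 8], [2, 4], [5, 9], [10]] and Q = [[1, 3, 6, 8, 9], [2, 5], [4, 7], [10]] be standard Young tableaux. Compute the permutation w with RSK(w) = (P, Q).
5 2 10 1 4 9 6 7 8 3

Reverse the RSK construction: for i from n down to 1, find the cell of Q containing i, remove the entry at that cell from P, and reverse-bump it up through P; the value ejected from row 1 is w(i).

Step i=10: Q has 10 at row 4, column 1; remove 10 from row 4 of P and reverse-bump: 10 enters row 3 and ejects 9; 9 enters row 2 and ejects 4; 4 enters row 1 and ejects 3. So w(10) = 3. P is now [[1, 4, 6, 7, 8], [2, 9], [5, 10]].
Step i=9: Q has 9 at row 1, column 5; remove that cell from P, ejecting 8. So w(9) = 8. P is now [[1, 4, 6, 7], [2, 9], [5, 10]].
Step i=8: Q has 8 at row 1, column 4; remove that cell from P, ejecting 7. So w(8) = 7. P is now [[1, 4, 6], [2, 9], [5, 10]].
Step i=7: Q has 7 at row 3, column 2; remove 10 from row 3 of P and reverse-bump: 10 enters row 2 and ejects 9; 9 enters row 1 and ejects 6. So w(7) = 6. P is now [[1, 4, 9], [2, 10], [5]].
Step i=6: Q has 6 at row 1, column 3; remove that cell from P, ejecting 9. So w(6) = 9. P is now [[1, 4], [2, 10], [5]].
Step i=5: Q has 5 at row 2, column 2; remove 10 from row 2 of P and reverse-bump: 10 enters row 1 and ejects 4. So w(5) = 4. P is now [[1, 10], [2], [5]].
Step i=4: Q has 4 at row 3, column 1; remove 5 from row 3 of P and reverse-bump: 5 enters row 2 and ejects 2; 2 enters row 1 and ejects 1. So w(4) = 1. P is now [[2, 10], [5]].
Step i=3: Q has 3 at row 1, column 2; remove that cell from P, ejecting 10. So w(3) = 10. P is now [[2], [5]].
Step i=2: Q has 2 at row 2, column 1; remove 5 from row 2 of P and reverse-bump: 5 enters row 1 and ejects 2. So w(2) = 2. P is now [[5]].
Step i=1: Q has 1 at row 1, column 1; remove that cell from P, ejecting 5. So w(1) = 5. P is now [].

So w = 5 2 10 1 4 9 6 7 8 3.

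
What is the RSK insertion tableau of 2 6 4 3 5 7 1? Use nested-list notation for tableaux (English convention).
Insert 2: appended to row 1. P = [[2]].
Insert 6: appended to row 1. P = [[2, 6]].
Insert 4: 4 bumps 6 from row 1; 6 starts row 2. P = [[2, 4], [6]].
Insert 3: 3 bumps 4 from row 1; 4 bumps 6 from row 2; 6 starts row 3. P = [[2, 3], [4], [6]].
Insert 5: appended to row 1. P = [[2, 3, 5], [4], [6]].
Insert 7: appended to row 1. P = [[2, 3, 5, 7], [4], [6]].
Insert 1: 1 bumps 2 from row 1; 2 bumps 4 from row 2; 4 bumps 6 from row 3; 6 starts row 4. P = [[1, 3, 5, 7], [2], [4], [6]].

So P = [[1, 3, 5, 7], [2], [4], [6]].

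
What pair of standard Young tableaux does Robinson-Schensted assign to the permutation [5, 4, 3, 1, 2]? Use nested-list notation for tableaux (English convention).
Insert each entry of the permutation into P by Schensted row insertion, recording in Q the position of each new cell.

Insert 5: appended to row 1. P = [[5]], Q = [[1]].
Insert 4: 4 bumps 5 from row 1; 5 starts row 2. P = [[4], [5]], Q = [[1], [2]].
Insert 3: 3 bumps 4 from row 1; 4 bumps 5 from row 2; 5 starts row 3. P = [[3], [4], [5]], Q = [[1], [2], [3]].
Insert 1: 1 bumps 3 from row 1; 3 bumps 4 from row 2; 4 bumps 5 from row 3; 5 starts row 4. P = [[1], [3], [4], [5]], Q = [[1], [2], [3], [4]].
Insert 2: appended to row 1. P = [[1, 2], [3], [4], [5]], Q = [[1, 5], [2], [3], [4]].

So P = [[1, 2], [3], [4], [5]], Q = [[1, 5], [2], [3], [4]].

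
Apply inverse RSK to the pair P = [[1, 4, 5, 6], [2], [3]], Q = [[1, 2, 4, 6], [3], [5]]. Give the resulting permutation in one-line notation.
Reverse the RSK construction: for i from n down to 1, find the cell of Q containing i, remove the entry at that cell from P, and reverse-bump it up through P; the value ejected from row 1 is w(i).

Step i=6: Q has 6 at row 1, column 4; remove that cell from P, ejecting 6. So w(6) = 6. P is now [[1, 4, 5], [2], [3]].
Step i=5: Q has 5 at row 3, column 1; remove 3 from row 3 of P and reverse-bump: 3 enters row 2 and ejects 2; 2 enters row 1 and ejects 1. So w(5) = 1. P is now [[2, 4, 5], [3]].
Step i=4: Q has 4 at row 1, column 3; remove that cell from P, ejecting 5. So w(4) = 5. P is now [[2, 4], [3]].
Step i=3: Q has 3 at row 2, column 1; remove 3 from row 2 of P and reverse-bump: 3 enters row 1 and ejects 2. So w(3) = 2. P is now [[3, 4]].
Step i=2: Q has 2 at row 1, column 2; remove that cell from P, ejecting 4. So w(2) = 4. P is now [[3]].
Step i=1: Q has 1 at row 1, column 1; remove that cell from P, ejecting 3. So w(1) = 3. P is now [].

So w = 3 4 2 5 1 6.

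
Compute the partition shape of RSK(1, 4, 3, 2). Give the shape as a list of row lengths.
[2, 1, 1]

RSK row insertion gives P = [[1, 2], [3], [4]], which has shape [2, 1, 1].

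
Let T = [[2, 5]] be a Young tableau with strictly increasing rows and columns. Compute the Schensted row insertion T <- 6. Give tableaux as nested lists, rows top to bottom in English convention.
[[2, 5, 6]]

6 is larger than every entry of row 1, so it is appended to row 1. The new tableau is [[2, 5, 6]].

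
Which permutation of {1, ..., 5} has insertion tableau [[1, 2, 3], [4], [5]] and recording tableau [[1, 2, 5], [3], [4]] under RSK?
Reverse the RSK construction: for i from n down to 1, find the cell of Q containing i, remove the entry at that cell from P, and reverse-bump it up through P; the value ejected from row 1 is w(i).

Step i=5: Q has 5 at row 1, column 3; remove that cell from P, ejecting 3. So w(5) = 3. P is now [[1, 2], [4], [5]].
Step i=4: Q has 4 at row 3, column 1; remove 5 from row 3 of P and reverse-bump: 5 enters row 2 and ejects 4; 4 enters row 1 and ejects 2. So w(4) = 2. P is now [[1, 4], [5]].
Step i=3: Q has 3 at row 2, column 1; remove 5 from row 2 of P and reverse-bump: 5 enters row 1 and ejects 4. So w(3) = 4. P is now [[1, 5]].
Step i=2: Q has 2 at row 1, column 2; remove that cell from P, ejecting 5. So w(2) = 5. P is now [[1]].
Step i=1: Q has 1 at row 1, column 1; remove that cell from P, ejecting 1. So w(1) = 1. P is now [].

So w = 1 5 4 2 3.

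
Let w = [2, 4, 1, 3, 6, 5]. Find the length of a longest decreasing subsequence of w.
2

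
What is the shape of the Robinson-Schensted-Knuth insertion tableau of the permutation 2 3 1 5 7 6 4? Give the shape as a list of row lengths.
Row-insert each entry into an empty tableau.

After inserting 2: P = [[2]].
After inserting 3: P = [[2, 3]].
After inserting 1: P = [[1, 3], [2]].
After inserting 5: P = [[1, 3, 5], [2]].
After inserting 7: P = [[1, 3, 5, 7], [2]].
After inserting 6: P = [[1, 3, 5, 6], [2, 7]].
After inserting 4: P = [[1, 3, 4, 6], [2, 5], [7]].

The final insertion tableau P = [[1, 3, 4, 6], [2, 5], [7]] has shape [4, 2, 1].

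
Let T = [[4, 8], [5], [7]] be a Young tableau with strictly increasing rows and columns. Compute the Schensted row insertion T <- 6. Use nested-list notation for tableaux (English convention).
[[4, 6], [5, 8], [7]]

In row 1, 6 replaces 8 (the leftmost entry greater than 6); 8 is bumped to row 2. 8 is appended to row 2. The new tableau is [[4, 6], [5, 8], [7]].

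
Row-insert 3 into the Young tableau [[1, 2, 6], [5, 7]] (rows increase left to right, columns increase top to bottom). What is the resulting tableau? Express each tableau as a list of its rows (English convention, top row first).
In row 1, 3 replaces 6 (the leftmost entry greater than 3); 6 is bumped to row 2. In row 2, 6 replaces 7 (the leftmost entry greater than 6); 7 is bumped to row 3. 7 starts a new row 3. The new tableau is [[1, 2, 3], [5, 6], [7]].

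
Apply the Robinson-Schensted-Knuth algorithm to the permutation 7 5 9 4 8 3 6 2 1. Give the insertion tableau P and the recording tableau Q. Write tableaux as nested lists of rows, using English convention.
Insert each entry of the permutation into P by Schensted row insertion, recording in Q the position of each new cell.

Insert 7: appended to row 1. P = [[7]].
Insert 5: 5 bumps 7 from row 1; 7 starts row 2. P = [[5], [7]].
Insert 9: appended to row 1. P = [[5, 9], [7]].
Insert 4: 4 bumps 5 from row 1; 5 bumps 7 from row 2; 7 starts row 3. P = [[4, 9], [5], [7]].
Insert 8: 8 bumps 9 from row 1; 9 appends to row 2. P = [[4, 8], [5, 9], [7]].
Insert 3: 3 bumps 4 from row 1; 4 bumps 5 from row 2; 5 bumps 7 from row 3; 7 starts row 4. P = [[3, 8], [4, 9], [5], [7]].
Insert 6: 6 bumps 8 from row 1; 8 bumps 9 from row 2; 9 appends to row 3. P = [[3, 6], [4, 8], [5, 9], [7]].
Insert 2: 2 bumps 3 from row 1; 3 bumps 4 from row 2; 4 bumps 5 from row 3; 5 bumps 7 from row 4; 7 starts row 5. P = [[2, 6], [3, 8], [4, 9], [5], [7]].
Insert 1: 1 bumps 2 from row 1; 2 bumps 3 from row 2; 3 bumps 4 from row 3; 4 bumps 5 from row 4; 5 bumps 7 from row 5; 7 starts row 6. P = [[1, 6], [2, 8], [3, 9], [4], [5], [7]].

So P = [[1, 6], [2, 8], [3, 9], [4], [5], [7]], Q = [[1, 3], [2, 5], [4, 7], [6], [8], [9]].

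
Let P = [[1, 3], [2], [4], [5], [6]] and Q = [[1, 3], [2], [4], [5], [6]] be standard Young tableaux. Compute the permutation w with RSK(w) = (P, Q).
Reverse RSK: for i = n, n-1, ..., 1, locate i in Q, remove the corresponding corner cell from P, and reverse-bump its entry up through P; the value ejected from row 1 is w(i).

So w = 6 2 5 4 3 1.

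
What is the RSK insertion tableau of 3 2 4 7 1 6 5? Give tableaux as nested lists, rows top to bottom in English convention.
P = [[1, 4, 5], [2, 6], [3, 7]]

Insert 3: appended to row 1. P = [[3]].
Insert 2: 2 bumps 3 from row 1; 3 starts row 2. P = [[2], [3]].
Insert 4: appended to row 1. P = [[2, 4], [3]].
Insert 7: appended to row 1. P = [[2, 4, 7], [3]].
Insert 1: 1 bumps 2 from row 1; 2 bumps 3 from row 2; 3 starts row 3. P = [[1, 4, 7], [2], [3]].
Insert 6: 6 bumps 7 from row 1; 7 appends to row 2. P = [[1, 4, 6], [2, 7], [3]].
Insert 5: 5 bumps 6 from row 1; 6 bumps 7 from row 2; 7 appends to row 3. P = [[1, 4, 5], [2, 6], [3, 7]].

So P = [[1, 4, 5], [2, 6], [3, 7]].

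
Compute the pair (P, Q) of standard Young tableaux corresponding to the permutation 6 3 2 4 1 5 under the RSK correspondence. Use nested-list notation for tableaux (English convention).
P = [[1, 4, 5], [2], [3], [6]], Q = [[1, 4, 6], [2], [3], [5]]

Insert each entry of the permutation into P by Schensted row insertion, recording in Q the position of each new cell.

Insert 6: appended to row 1. P = [[6]], Q = [[1]].
Insert 3: 3 bumps 6 from row 1; 6 starts row 2. P = [[3], [6]], Q = [[1], [2]].
Insert 2: 2 bumps 3 from row 1; 3 bumps 6 from row 2; 6 starts row 3. P = [[2], [3], [6]], Q = [[1], [2], [3]].
Insert 4: appended to row 1. P = [[2, 4], [3], [6]], Q = [[1, 4], [2], [3]].
Insert 1: 1 bumps 2 from row 1; 2 bumps 3 from row 2; 3 bumps 6 from row 3; 6 starts row 4. P = [[1, 4], [2], [3], [6]], Q = [[1, 4], [2], [3], [5]].
Insert 5: appended to row 1. P = [[1, 4, 5], [2], [3], [6]], Q = [[1, 4, 6], [2], [3], [5]].

So P = [[1, 4, 5], [2], [3], [6]], Q = [[1, 4, 6], [2], [3], [5]].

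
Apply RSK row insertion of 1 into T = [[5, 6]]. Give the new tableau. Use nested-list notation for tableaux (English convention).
In row 1, 1 replaces 5 (the leftmost entry greater than 1); 5 is bumped to row 2. 5 starts a new row 2. The new tableau is [[1, 6], [5]].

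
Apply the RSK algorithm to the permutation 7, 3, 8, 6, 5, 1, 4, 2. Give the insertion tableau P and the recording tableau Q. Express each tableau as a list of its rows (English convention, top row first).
P = [[1, 2], [3, 4], [5, 8], [6], [7]], Q = [[1, 3], [2, 4], [5, 7], [6], [8]]

Insert each entry of the permutation into P by Schensted row insertion, recording in Q the position of each new cell.

Insert 7: appended to row 1. P = [[7]].
Insert 3: 3 bumps 7 from row 1; 7 starts row 2. P = [[3], [7]].
Insert 8: appended to row 1. P = [[3, 8], [7]].
Insert 6: 6 bumps 8 from row 1; 8 appends to row 2. P = [[3, 6], [7, 8]].
Insert 5: 5 bumps 6 from row 1; 6 bumps 7 from row 2; 7 starts row 3. P = [[3, 5], [6, 8], [7]].
Insert 1: 1 bumps 3 from row 1; 3 bumps 6 from row 2; 6 bumps 7 from row 3; 7 starts row 4. P = [[1, 5], [3, 8], [6], [7]].
Insert 4: 4 bumps 5 from row 1; 5 bumps 8 from row 2; 8 appends to row 3. P = [[1, 4], [3, 5], [6, 8], [7]].
Insert 2: 2 bumps 4 from row 1; 4 bumps 5 from row 2; 5 bumps 6 from row 3; 6 bumps 7 from row 4; 7 starts row 5. P = [[1, 2], [3, 4], [5, 8], [6], [7]].

So P = [[1, 2], [3, 4], [5, 8], [6], [7]], Q = [[1, 3], [2, 4], [5, 7], [6], [8]].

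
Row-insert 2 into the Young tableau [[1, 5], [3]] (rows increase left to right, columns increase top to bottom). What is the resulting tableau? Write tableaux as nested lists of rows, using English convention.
In row 1, 2 replaces 5 (the leftmost entry greater than 2); 5 is bumped to row 2. 5 is appended to row 2. The new tableau is [[1, 2], [3, 5]].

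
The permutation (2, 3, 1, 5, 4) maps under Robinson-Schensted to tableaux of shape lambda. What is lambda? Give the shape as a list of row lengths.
[3, 2]

Row-insert each entry into an empty tableau.

After inserting 2: P = [[2]].
After inserting 3: P = [[2, 3]].
After inserting 1: P = [[1, 3], [2]].
After inserting 5: P = [[1, 3, 5], [2]].
After inserting 4: P = [[1, 3, 4], [2, 5]].

The final insertion tableau P = [[1, 3, 4], [2, 5]] has shape [3, 2].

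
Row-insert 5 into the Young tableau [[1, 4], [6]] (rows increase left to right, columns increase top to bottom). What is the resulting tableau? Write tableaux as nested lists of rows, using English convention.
5 is larger than every entry of row 1, so it is appended to row 1. The new tableau is [[1, 4, 5], [6]].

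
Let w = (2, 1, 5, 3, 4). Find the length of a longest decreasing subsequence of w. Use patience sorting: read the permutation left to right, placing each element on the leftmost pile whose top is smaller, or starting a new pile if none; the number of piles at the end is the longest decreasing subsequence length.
2: new pile. tops = [2]
1: new pile. tops = [2, 1]
5: onto pile 1 (replacing 2). tops = [5, 1]
3: onto pile 2 (replacing 1). tops = [5, 3]
4: onto pile 2 (replacing 3). tops = [5, 4]

2 piles, so the longest decreasing subsequence has length 2.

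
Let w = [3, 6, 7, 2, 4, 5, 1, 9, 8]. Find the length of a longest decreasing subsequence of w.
3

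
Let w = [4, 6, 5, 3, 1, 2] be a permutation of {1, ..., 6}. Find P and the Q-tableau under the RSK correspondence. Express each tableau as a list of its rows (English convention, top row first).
Insert each entry of the permutation into P by Schensted row insertion, recording in Q the position of each new cell.

Insert 4: appended to row 1. P = [[4]].
Insert 6: appended to row 1. P = [[4, 6]].
Insert 5: 5 bumps 6 from row 1; 6 starts row 2. P = [[4, 5], [6]].
Insert 3: 3 bumps 4 from row 1; 4 bumps 6 from row 2; 6 starts row 3. P = [[3, 5], [4], [6]].
Insert 1: 1 bumps 3 from row 1; 3 bumps 4 from row 2; 4 bumps 6 from row 3; 6 starts row 4. P = [[1, 5], [3], [4], [6]].
Insert 2: 2 bumps 5 from row 1; 5 appends to row 2. P = [[1, 2], [3, 5], [4], [6]].

So P = [[1, 2], [3, 5], [4], [6]], Q = [[1, 2], [3, 6], [4], [5]].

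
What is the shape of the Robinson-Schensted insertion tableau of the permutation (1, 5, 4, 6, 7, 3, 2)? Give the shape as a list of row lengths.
Row-insert each entry into an empty tableau.

After inserting 1: P = [[1]].
After inserting 5: P = [[1, 5]].
After inserting 4: P = [[1, 4], [5]].
After inserting 6: P = [[1, 4, 6], [5]].
After inserting 7: P = [[1, 4, 6, 7], [5]].
After inserting 3: P = [[1, 3, 6, 7], [4], [5]].
After inserting 2: P = [[1, 2, 6, 7], [3], [4], [5]].

The final insertion tableau P = [[1, 2, 6, 7], [3], [4], [5]] has shape [4, 1, 1, 1].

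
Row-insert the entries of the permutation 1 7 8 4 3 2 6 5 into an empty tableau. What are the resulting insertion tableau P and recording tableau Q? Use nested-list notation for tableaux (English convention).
Insert each entry of the permutation into P by Schensted row insertion, recording in Q the position of each new cell.

Insert 1: appended to row 1. P = [[1]].
Insert 7: appended to row 1. P = [[1, 7]].
Insert 8: appended to row 1. P = [[1, 7, 8]].
Insert 4: 4 bumps 7 from row 1; 7 starts row 2. P = [[1, 4, 8], [7]].
Insert 3: 3 bumps 4 from row 1; 4 bumps 7 from row 2; 7 starts row 3. P = [[1, 3, 8], [4], [7]].
Insert 2: 2 bumps 3 from row 1; 3 bumps 4 from row 2; 4 bumps 7 from row 3; 7 starts row 4. P = [[1, 2, 8], [3], [4], [7]].
Insert 6: 6 bumps 8 from row 1; 8 appends to row 2. P = [[1, 2, 6], [3, 8], [4], [7]].
Insert 5: 5 bumps 6 from row 1; 6 bumps 8 from row 2; 8 appends to row 3. P = [[1, 2, 5], [3, 6], [4, 8], [7]].

So P = [[1, 2, 5], [3, 6], [4, 8], [7]], Q = [[1, 2, 3], [4, 7], [5, 8], [6]].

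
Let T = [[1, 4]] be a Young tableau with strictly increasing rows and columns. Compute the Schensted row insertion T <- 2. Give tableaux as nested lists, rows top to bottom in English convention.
In row 1, 2 replaces 4 (the leftmost entry greater than 2); 4 is bumped to row 2. 4 starts a new row 2. The new tableau is [[1, 2], [4]].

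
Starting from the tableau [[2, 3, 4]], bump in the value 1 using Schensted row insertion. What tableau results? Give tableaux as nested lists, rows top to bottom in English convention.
In row 1, 1 replaces 2 (the leftmost entry greater than 1); 2 is bumped to row 2. 2 starts a new row 2. The new tableau is [[1, 3, 4], [2]].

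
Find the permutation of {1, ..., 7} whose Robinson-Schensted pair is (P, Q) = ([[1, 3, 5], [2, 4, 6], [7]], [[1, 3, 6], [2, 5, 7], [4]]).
7 2 4 1 3 6 5

Reverse the RSK construction: for i from n down to 1, find the cell of Q containing i, remove the entry at that cell from P, and reverse-bump it up through P; the value ejected from row 1 is w(i).

Step i=7: Q has 7 at row 2, column 3; remove 6 from row 2 of P and reverse-bump: 6 enters row 1 and ejects 5. So w(7) = 5. P is now [[1, 3, 6], [2, 4], [7]].
Step i=6: Q has 6 at row 1, column 3; remove that cell from P, ejecting 6. So w(6) = 6. P is now [[1, 3], [2, 4], [7]].
Step i=5: Q has 5 at row 2, column 2; remove 4 from row 2 of P and reverse-bump: 4 enters row 1 and ejects 3. So w(5) = 3. P is now [[1, 4], [2], [7]].
Step i=4: Q has 4 at row 3, column 1; remove 7 from row 3 of P and reverse-bump: 7 enters row 2 and ejects 2; 2 enters row 1 and ejects 1. So w(4) = 1. P is now [[2, 4], [7]].
Step i=3: Q has 3 at row 1, column 2; remove that cell from P, ejecting 4. So w(3) = 4. P is now [[2], [7]].
Step i=2: Q has 2 at row 2, column 1; remove 7 from row 2 of P and reverse-bump: 7 enters row 1 and ejects 2. So w(2) = 2. P is now [[7]].
Step i=1: Q has 1 at row 1, column 1; remove that cell from P, ejecting 7. So w(1) = 7. P is now [].

So w = 7 2 4 1 3 6 5.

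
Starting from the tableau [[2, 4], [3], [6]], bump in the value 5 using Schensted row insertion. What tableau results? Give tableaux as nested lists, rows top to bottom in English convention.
5 is larger than every entry of row 1, so it is appended to row 1. The new tableau is [[2, 4, 5], [3], [6]].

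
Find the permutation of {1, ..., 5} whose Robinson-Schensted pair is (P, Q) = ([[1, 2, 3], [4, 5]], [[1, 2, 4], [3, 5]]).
Reverse the RSK construction: for i from n down to 1, find the cell of Q containing i, remove the entry at that cell from P, and reverse-bump it up through P; the value ejected from row 1 is w(i).

Step i=5: Q has 5 at row 2, column 2; remove 5 from row 2 of P and reverse-bump: 5 enters row 1 and ejects 3. So w(5) = 3. P is now [[1, 2, 5], [4]].
Step i=4: Q has 4 at row 1, column 3; remove that cell from P, ejecting 5. So w(4) = 5. P is now [[1, 2], [4]].
Step i=3: Q has 3 at row 2, column 1; remove 4 from row 2 of P and reverse-bump: 4 enters row 1 and ejects 2. So w(3) = 2. P is now [[1, 4]].
Step i=2: Q has 2 at row 1, column 2; remove that cell from P, ejecting 4. So w(2) = 4. P is now [[1]].
Step i=1: Q has 1 at row 1, column 1; remove that cell from P, ejecting 1. So w(1) = 1. P is now [].

So w = 1 4 2 5 3.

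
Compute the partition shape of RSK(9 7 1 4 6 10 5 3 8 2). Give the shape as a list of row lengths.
[4, 2, 1, 1, 1, 1]

Row-insert each entry into an empty tableau.

After inserting 9: P = [[9]].
After inserting 7: P = [[7], [9]].
After inserting 1: P = [[1], [7], [9]].
After inserting 4: P = [[1, 4], [7], [9]].
After inserting 6: P = [[1, 4, 6], [7], [9]].
After inserting 10: P = [[1, 4, 6, 10], [7], [9]].
After inserting 5: P = [[1, 4, 5, 10], [6], [7], [9]].
After inserting 3: P = [[1, 3, 5, 10], [4], [6], [7], [9]].
After inserting 8: P = [[1, 3, 5, 8], [4, 10], [6], [7], [9]].
After inserting 2: P = [[1, 2, 5, 8], [3, 10], [4], [6], [7], [9]].

The final insertion tableau P = [[1, 2, 5, 8], [3, 10], [4], [6], [7], [9]] has shape [4, 2, 1, 1, 1, 1].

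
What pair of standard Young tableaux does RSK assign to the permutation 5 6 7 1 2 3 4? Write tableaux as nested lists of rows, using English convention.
Insert each entry of the permutation into P by Schensted row insertion, recording in Q the position of each new cell.

Insert 5: appended to row 1. P = [[5]], Q = [[1]].
Insert 6: appended to row 1. P = [[5, 6]], Q = [[1, 2]].
Insert 7: appended to row 1. P = [[5, 6, 7]], Q = [[1, 2, 3]].
Insert 1: 1 bumps 5 from row 1; 5 starts row 2. P = [[1, 6, 7], [5]], Q = [[1, 2, 3], [4]].
Insert 2: 2 bumps 6 from row 1; 6 appends to row 2. P = [[1, 2, 7], [5, 6]], Q = [[1, 2, 3], [4, 5]].
Insert 3: 3 bumps 7 from row 1; 7 appends to row 2. P = [[1, 2, 3], [5, 6, 7]], Q = [[1, 2, 3], [4, 5, 6]].
Insert 4: appended to row 1. P = [[1, 2, 3, 4], [5, 6, 7]], Q = [[1, 2, 3, 7], [4, 5, 6]].

So P = [[1, 2, 3, 4], [5, 6, 7]], Q = [[1, 2, 3, 7], [4, 5, 6]].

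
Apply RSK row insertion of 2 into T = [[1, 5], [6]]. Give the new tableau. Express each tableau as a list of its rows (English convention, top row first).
In row 1, 2 replaces 5 (the leftmost entry greater than 2); 5 is bumped to row 2. In row 2, 5 replaces 6 (the leftmost entry greater than 5); 6 is bumped to row 3. 6 starts a new row 3. The new tableau is [[1, 2], [5], [6]].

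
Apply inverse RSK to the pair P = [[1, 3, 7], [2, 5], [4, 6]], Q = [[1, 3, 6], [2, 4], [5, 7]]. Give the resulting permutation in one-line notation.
Reverse the RSK construction: for i from n down to 1, find the cell of Q containing i, remove the entry at that cell from P, and reverse-bump it up through P; the value ejected from row 1 is w(i).

Step i=7: Q has 7 at row 3, column 2; remove 6 from row 3 of P and reverse-bump: 6 enters row 2 and ejects 5; 5 enters row 1 and ejects 3. So w(7) = 3. P is now [[1, 5, 7], [2, 6], [4]].
Step i=6: Q has 6 at row 1, column 3; remove that cell from P, ejecting 7. So w(6) = 7. P is now [[1, 5], [2, 6], [4]].
Step i=5: Q has 5 at row 3, column 1; remove 4 from row 3 of P and reverse-bump: 4 enters row 2 and ejects 2; 2 enters row 1 and ejects 1. So w(5) = 1. P is now [[2, 5], [4, 6]].
Step i=4: Q has 4 at row 2, column 2; remove 6 from row 2 of P and reverse-bump: 6 enters row 1 and ejects 5. So w(4) = 5. P is now [[2, 6], [4]].
Step i=3: Q has 3 at row 1, column 2; remove that cell from P, ejecting 6. So w(3) = 6. P is now [[2], [4]].
Step i=2: Q has 2 at row 2, column 1; remove 4 from row 2 of P and reverse-bump: 4 enters row 1 and ejects 2. So w(2) = 2. P is now [[4]].
Step i=1: Q has 1 at row 1, column 1; remove that cell from P, ejecting 4. So w(1) = 4. P is now [].

So w = 4 2 6 5 1 7 3.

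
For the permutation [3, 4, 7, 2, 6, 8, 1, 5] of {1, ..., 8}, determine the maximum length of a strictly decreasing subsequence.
3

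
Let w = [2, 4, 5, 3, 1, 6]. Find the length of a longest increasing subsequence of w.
4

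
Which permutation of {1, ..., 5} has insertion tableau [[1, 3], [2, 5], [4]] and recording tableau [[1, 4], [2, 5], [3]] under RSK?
Reverse the RSK construction: for i from n down to 1, find the cell of Q containing i, remove the entry at that cell from P, and reverse-bump it up through P; the value ejected from row 1 is w(i).

Step i=5: Q has 5 at row 2, column 2; remove 5 from row 2 of P and reverse-bump: 5 enters row 1 and ejects 3. So w(5) = 3. P is now [[1, 5], [2], [4]].
Step i=4: Q has 4 at row 1, column 2; remove that cell from P, ejecting 5. So w(4) = 5. P is now [[1], [2], [4]].
Step i=3: Q has 3 at row 3, column 1; remove 4 from row 3 of P and reverse-bump: 4 enters row 2 and ejects 2; 2 enters row 1 and ejects 1. So w(3) = 1. P is now [[2], [4]].
Step i=2: Q has 2 at row 2, column 1; remove 4 from row 2 of P and reverse-bump: 4 enters row 1 and ejects 2. So w(2) = 2. P is now [[4]].
Step i=1: Q has 1 at row 1, column 1; remove that cell from P, ejecting 4. So w(1) = 4. P is now [].

So w = 4 2 1 5 3.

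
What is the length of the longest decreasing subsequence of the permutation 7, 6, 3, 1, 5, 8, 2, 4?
4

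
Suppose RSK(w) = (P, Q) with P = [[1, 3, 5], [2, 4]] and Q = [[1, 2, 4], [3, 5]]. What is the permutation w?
2 4 1 5 3

Reverse the RSK construction: for i from n down to 1, find the cell of Q containing i, remove the entry at that cell from P, and reverse-bump it up through P; the value ejected from row 1 is w(i).

Step i=5: Q has 5 at row 2, column 2; remove 4 from row 2 of P and reverse-bump: 4 enters row 1 and ejects 3. So w(5) = 3. P is now [[1, 4, 5], [2]].
Step i=4: Q has 4 at row 1, column 3; remove that cell from P, ejecting 5. So w(4) = 5. P is now [[1, 4], [2]].
Step i=3: Q has 3 at row 2, column 1; remove 2 from row 2 of P and reverse-bump: 2 enters row 1 and ejects 1. So w(3) = 1. P is now [[2, 4]].
Step i=2: Q has 2 at row 1, column 2; remove that cell from P, ejecting 4. So w(2) = 4. P is now [[2]].
Step i=1: Q has 1 at row 1, column 1; remove that cell from P, ejecting 2. So w(1) = 2. P is now [].

So w = 2 4 1 5 3.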